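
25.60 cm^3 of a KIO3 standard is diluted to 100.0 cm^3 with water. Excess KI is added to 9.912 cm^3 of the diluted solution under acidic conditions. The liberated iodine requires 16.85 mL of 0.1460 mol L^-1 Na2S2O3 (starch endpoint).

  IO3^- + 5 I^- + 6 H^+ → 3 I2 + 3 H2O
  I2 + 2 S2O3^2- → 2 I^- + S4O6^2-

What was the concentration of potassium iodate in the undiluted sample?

0.1616 mol/L

n(S2O3^2-) = 0.01685 × 0.1460 = 2.460 × 10^-3 mol
n(I2) = n(S2O3^2-)/2 = 1.230 × 10^-3 mol
From the 1:3 ratio, n(IO3^-) in the aliquot = 1/3 × 1.230 × 10^-3 = 4.100 × 10^-4 mol
[IO3^-]_dilute = 4.100 × 10^-4 / 0.009912 = 0.04137 mol/L
[IO3^-]_original = 0.04137 × 100.0/25.60 = 0.1616 mol/L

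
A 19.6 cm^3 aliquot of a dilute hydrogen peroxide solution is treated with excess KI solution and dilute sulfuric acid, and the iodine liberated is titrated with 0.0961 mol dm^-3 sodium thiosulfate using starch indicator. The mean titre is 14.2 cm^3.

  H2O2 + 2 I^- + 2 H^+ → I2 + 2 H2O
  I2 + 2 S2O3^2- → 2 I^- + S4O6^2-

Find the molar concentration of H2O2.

n(S2O3^2-) = 0.0142 × 0.0961 = 1.36 × 10^-3 mol
n(I2) = n(S2O3^2-)/2 = 6.82 × 10^-4 mol
n(H2O2) in the aliquot = 6.82 × 10^-4 mol (1:1 ratio)
[H2O2] = 6.82 × 10^-4 / 0.0196 = 0.0348 mol/L

0.0348 mol/L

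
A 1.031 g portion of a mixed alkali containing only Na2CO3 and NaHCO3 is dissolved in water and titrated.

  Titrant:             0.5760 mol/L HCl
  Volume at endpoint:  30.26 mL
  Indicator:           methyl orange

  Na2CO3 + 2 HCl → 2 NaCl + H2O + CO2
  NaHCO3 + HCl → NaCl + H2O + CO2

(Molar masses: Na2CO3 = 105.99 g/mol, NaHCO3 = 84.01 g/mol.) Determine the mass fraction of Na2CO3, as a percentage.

71.81 %

n(HCl) = 0.03026 × 0.5760 = 0.01743 mol
Let x = n(Na2CO3), y = n(NaHCO3).
Titrant: 2x + 1y = 0.01743;  mass: 105.99x + 84.01y = 1.031
Solving, x = 6.985 × 10^-3 mol, y = 3.460 × 10^-3 mol
mass of Na2CO3 = 6.985 × 10^-3 × 105.99 = 0.7403 g
% Na2CO3 = 0.7403 / 1.031 × 100 = 71.81 %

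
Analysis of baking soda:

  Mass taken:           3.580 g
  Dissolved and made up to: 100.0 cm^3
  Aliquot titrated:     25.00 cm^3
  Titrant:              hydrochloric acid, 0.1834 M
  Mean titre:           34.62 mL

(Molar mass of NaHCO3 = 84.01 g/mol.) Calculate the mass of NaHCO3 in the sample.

2.134 g

NaHCO3 + HCl → NaCl + H2O + CO2
n(HCl) per titration = 0.03462 × 0.1834 = 6.349 × 10^-3 mol
n(NaHCO3) in each aliquot = 6.349 × 10^-3 mol (1:1 ratio)
n(NaHCO3) in the whole flask = 6.349 × 10^-3 × 100.0/25.00 = 0.02540 mol
mass of NaHCO3 = 0.02540 × 84.01 = 2.134 g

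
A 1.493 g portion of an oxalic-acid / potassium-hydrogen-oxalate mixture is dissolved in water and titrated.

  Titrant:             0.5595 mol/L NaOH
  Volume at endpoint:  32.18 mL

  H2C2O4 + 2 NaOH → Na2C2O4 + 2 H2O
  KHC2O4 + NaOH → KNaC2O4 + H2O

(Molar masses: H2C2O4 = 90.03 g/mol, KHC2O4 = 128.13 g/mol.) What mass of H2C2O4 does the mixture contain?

0.4408 g

n(NaOH) = 0.03218 × 0.5595 = 0.01800 mol
Let x = n(H2C2O4), y = n(KHC2O4).
Titrant: 2x + 1y = 0.01800;  mass: 90.03x + 128.13y = 1.493
Solving, x = 4.896 × 10^-3 mol, y = 8.212 × 10^-3 mol
mass of H2C2O4 = 4.896 × 10^-3 × 90.03 = 0.4408 g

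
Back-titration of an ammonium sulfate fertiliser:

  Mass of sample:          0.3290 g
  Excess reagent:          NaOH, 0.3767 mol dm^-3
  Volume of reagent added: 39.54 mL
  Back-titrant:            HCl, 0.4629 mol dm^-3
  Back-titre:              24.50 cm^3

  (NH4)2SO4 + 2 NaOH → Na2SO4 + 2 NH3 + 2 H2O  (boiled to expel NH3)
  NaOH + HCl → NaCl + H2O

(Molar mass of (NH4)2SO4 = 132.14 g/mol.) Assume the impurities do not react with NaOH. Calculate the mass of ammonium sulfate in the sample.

n(NaOH) added = 0.03954 × 0.3767 = 0.01489 mol
n(HCl) used in back-titration = 0.02450 × 0.4629 = 0.01134 mol
n(NaOH) left over = 0.01134 mol (1:1 ratio)
n(NaOH) consumed by analyte = 0.01489 − 0.01134 = 3.554 × 10^-3 mol
From the 1:2 ratio, n((NH4)2SO4) = 1/2 × 3.554 × 10^-3 = 1.777 × 10^-3 mol
mass of (NH4)2SO4 = 1.777 × 10^-3 × 132.14 = 0.2348 g

0.2348 g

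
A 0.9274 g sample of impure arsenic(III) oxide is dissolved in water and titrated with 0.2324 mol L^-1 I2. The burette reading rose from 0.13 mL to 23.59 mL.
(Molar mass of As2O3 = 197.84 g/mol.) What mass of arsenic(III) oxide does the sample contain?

0.5393 g

As2O3 + 2 I2 + 2 H2O → As2O5 + 4 HI
n(I2) = 0.02346 L × 0.2324 mol/L = 5.452 × 10^-3 mol
From the 1:2 ratio, n(As2O3) = 1/2 × 5.452 × 10^-3 = 2.726 × 10^-3 mol
mass of As2O3 = 2.726 × 10^-3 × 197.84 g/mol = 0.5393 g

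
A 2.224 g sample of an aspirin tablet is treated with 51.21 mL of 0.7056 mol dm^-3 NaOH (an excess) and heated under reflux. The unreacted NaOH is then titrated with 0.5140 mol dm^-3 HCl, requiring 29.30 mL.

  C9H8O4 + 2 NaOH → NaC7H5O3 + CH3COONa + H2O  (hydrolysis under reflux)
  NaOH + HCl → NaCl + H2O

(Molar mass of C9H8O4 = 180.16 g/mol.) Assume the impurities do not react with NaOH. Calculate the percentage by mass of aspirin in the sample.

85.36 %

n(NaOH) added = 0.05121 × 0.7056 = 0.03613 mol
n(HCl) used in back-titration = 0.02930 × 0.5140 = 0.01506 mol
n(NaOH) left over = 0.01506 mol (1:1 ratio)
n(NaOH) consumed by analyte = 0.03613 − 0.01506 = 0.02107 mol
From the 1:2 ratio, n(C9H8O4) = 1/2 × 0.02107 = 0.01054 mol
mass of C9H8O4 = 0.01054 × 180.16 = 1.898 g
% C9H8O4 = 1.898 / 2.224 × 100 = 85.36 %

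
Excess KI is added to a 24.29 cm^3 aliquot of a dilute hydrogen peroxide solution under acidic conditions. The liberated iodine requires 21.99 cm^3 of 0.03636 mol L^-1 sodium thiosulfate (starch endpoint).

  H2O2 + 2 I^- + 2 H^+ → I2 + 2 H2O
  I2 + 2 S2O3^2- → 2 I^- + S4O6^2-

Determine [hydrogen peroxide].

0.01646 mol/L

n(S2O3^2-) = 0.02199 × 0.03636 = 7.996 × 10^-4 mol
n(I2) = n(S2O3^2-)/2 = 3.998 × 10^-4 mol
n(H2O2) in the aliquot = 3.998 × 10^-4 mol (1:1 ratio)
[H2O2] = 3.998 × 10^-4 / 0.02429 = 0.01646 mol/L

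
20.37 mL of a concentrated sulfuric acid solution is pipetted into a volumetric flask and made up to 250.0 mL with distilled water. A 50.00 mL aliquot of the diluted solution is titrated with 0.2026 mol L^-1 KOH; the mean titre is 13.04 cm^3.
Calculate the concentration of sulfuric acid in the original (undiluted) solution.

H2SO4 + 2 KOH → K2SO4 + 2 H2O
n(KOH) = 0.01304 × 0.2026 = 2.642 × 10^-3 mol
From the 1:2 ratio, n(H2SO4) in the aliquot = 1/2 × 2.642 × 10^-3 = 1.321 × 10^-3 mol
[H2SO4]_dilute = 1.321 × 10^-3 / 0.05000 = 0.02642 mol/L
Dilution factor = 250.0 / 20.37 = 12.27
[H2SO4]_stock = 0.02642 × 12.27 = 0.3242 mol/L

0.3242 mol/L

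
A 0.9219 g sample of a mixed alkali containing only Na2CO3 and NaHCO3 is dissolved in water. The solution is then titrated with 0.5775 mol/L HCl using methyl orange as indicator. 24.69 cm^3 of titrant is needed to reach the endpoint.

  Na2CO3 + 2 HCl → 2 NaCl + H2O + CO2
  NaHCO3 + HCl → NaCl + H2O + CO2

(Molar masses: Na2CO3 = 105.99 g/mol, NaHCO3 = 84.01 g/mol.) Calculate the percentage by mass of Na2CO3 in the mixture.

n(HCl) = 0.02469 × 0.5775 = 0.01426 mol
Let x = n(Na2CO3), y = n(NaHCO3).
Titrant: 2x + 1y = 0.01426;  mass: 105.99x + 84.01y = 0.9219
Solving, x = 4.449 × 10^-3 mol, y = 5.361 × 10^-3 mol
mass of Na2CO3 = 4.449 × 10^-3 × 105.99 = 0.4715 g
% Na2CO3 = 0.4715 / 0.9219 × 100 = 51.15 %

51.15 %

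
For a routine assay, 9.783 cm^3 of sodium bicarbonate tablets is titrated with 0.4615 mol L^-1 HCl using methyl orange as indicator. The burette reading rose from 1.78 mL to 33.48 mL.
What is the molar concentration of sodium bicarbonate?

NaHCO3 + HCl → NaCl + H2O + CO2
n(HCl) = 0.03170 L × 0.4615 mol/L = 0.01463 mol
n(NaHCO3) = 0.01463 mol (1:1 mole ratio)
[NaHCO3] = 0.01463 mol / 0.009783 L = 1.495 mol/L

1.495 mol/L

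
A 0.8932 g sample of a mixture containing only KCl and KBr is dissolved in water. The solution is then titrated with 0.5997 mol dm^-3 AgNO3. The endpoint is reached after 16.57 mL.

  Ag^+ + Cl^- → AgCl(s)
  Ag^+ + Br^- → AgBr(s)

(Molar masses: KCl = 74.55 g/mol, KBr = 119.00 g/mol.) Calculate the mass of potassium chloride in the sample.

0.4852 g

n(AgNO3) = 0.01657 × 0.5997 = 9.937 × 10^-3 mol
Let x = n(KCl), y = n(KBr).
Titrant: 1x + 1y = 9.937 × 10^-3;  mass: 74.55x + 119.00y = 0.8932
Solving, x = 6.509 × 10^-3 mol, y = 3.428 × 10^-3 mol
mass of KCl = 6.509 × 10^-3 × 74.55 = 0.4852 g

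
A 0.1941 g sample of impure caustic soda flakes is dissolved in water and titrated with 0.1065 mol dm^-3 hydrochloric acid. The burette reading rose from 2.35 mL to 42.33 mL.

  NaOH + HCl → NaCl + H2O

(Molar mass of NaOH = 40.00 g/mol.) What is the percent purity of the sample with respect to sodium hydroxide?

n(HCl) = 0.03998 L × 0.1065 mol/L = 4.258 × 10^-3 mol
n(NaOH) = 4.258 × 10^-3 mol (1:1 ratio)
mass of NaOH = 4.258 × 10^-3 × 40.00 g/mol = 0.1703 g
% NaOH = 0.1703 / 0.1941 × 100 = 87.75 %

87.75 %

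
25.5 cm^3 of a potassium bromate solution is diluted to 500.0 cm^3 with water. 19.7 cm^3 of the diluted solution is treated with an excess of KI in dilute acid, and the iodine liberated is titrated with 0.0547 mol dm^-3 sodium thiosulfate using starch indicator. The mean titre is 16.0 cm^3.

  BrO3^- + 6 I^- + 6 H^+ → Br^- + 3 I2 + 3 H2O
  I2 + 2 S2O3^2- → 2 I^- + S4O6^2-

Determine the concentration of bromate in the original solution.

0.145 mol/L

n(S2O3^2-) = 0.0160 × 0.0547 = 8.75 × 10^-4 mol
n(I2) = n(S2O3^2-)/2 = 4.38 × 10^-4 mol
From the 1:3 ratio, n(BrO3^-) in the aliquot = 1/3 × 4.38 × 10^-4 = 1.46 × 10^-4 mol
[BrO3^-]_dilute = 1.46 × 10^-4 / 0.0197 = 0.00740 mol/L
[BrO3^-]_original = 0.00740 × 500.0/25.5 = 0.145 mol/L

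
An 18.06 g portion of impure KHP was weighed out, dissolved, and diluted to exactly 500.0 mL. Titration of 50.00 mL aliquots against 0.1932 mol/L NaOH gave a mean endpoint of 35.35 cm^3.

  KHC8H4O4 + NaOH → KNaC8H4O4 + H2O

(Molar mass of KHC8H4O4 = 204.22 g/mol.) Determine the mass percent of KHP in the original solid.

n(NaOH) per titration = 0.03535 × 0.1932 = 6.830 × 10^-3 mol
n(KHC8H4O4) in each aliquot = 6.830 × 10^-3 mol (1:1 ratio)
n(KHC8H4O4) in the whole flask = 6.830 × 10^-3 × 500.0/50.00 = 0.06830 mol
mass of KHC8H4O4 = 0.06830 × 204.22 = 13.95 g
% KHC8H4O4 = 13.95 / 18.06 × 100 = 77.23 %

77.23 %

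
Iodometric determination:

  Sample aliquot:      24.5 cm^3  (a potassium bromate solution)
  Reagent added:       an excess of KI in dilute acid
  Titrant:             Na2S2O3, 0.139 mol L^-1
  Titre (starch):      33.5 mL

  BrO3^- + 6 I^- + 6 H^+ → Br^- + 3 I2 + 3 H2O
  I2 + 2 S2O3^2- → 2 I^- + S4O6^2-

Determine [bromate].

n(S2O3^2-) = 0.0335 × 0.139 = 4.66 × 10^-3 mol
n(I2) = n(S2O3^2-)/2 = 2.33 × 10^-3 mol
From the 1:3 ratio, n(BrO3^-) in the aliquot = 1/3 × 2.33 × 10^-3 = 7.76 × 10^-4 mol
[BrO3^-] = 7.76 × 10^-4 / 0.0245 = 0.0317 mol/L

0.0317 mol/L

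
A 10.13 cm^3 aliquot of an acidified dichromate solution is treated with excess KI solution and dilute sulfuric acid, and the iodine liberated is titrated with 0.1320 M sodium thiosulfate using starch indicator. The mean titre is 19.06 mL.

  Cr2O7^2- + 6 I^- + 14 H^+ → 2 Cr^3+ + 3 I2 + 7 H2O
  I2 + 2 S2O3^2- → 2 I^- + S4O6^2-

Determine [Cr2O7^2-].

0.04139 M

n(S2O3^2-) = 0.01906 × 0.1320 = 2.516 × 10^-3 mol
n(I2) = n(S2O3^2-)/2 = 1.258 × 10^-3 mol
From the 1:3 ratio, n(Cr2O7^2-) in the aliquot = 1/3 × 1.258 × 10^-3 = 4.193 × 10^-4 mol
[Cr2O7^2-] = 4.193 × 10^-4 / 0.01013 = 0.04139 mol/L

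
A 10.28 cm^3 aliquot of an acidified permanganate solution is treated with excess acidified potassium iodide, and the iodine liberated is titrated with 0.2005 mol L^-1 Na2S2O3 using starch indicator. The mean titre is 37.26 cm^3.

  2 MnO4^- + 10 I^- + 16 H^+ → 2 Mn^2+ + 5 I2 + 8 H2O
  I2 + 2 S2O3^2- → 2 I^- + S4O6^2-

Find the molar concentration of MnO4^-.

n(S2O3^2-) = 0.03726 × 0.2005 = 7.471 × 10^-3 mol
n(I2) = n(S2O3^2-)/2 = 3.735 × 10^-3 mol
From the 2:5 ratio, n(MnO4^-) in the aliquot = 2/5 × 3.735 × 10^-3 = 1.494 × 10^-3 mol
[MnO4^-] = 1.494 × 10^-3 / 0.01028 = 0.1453 mol/L

0.1453 mol/L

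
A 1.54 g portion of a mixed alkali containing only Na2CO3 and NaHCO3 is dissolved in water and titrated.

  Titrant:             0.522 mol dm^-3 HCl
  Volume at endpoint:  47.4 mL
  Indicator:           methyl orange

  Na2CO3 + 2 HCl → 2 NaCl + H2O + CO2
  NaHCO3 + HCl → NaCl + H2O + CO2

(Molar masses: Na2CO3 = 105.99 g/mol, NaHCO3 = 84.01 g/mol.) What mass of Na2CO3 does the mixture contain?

0.920 g

n(HCl) = 0.0474 × 0.522 = 0.0247 mol
Let x = n(Na2CO3), y = n(NaHCO3).
Titrant: 2x + 1y = 0.0247;  mass: 105.99x + 84.01y = 1.54
Solving, x = 8.68 × 10^-3 mol, y = 7.38 × 10^-3 mol
mass of Na2CO3 = 8.68 × 10^-3 × 105.99 = 0.920 g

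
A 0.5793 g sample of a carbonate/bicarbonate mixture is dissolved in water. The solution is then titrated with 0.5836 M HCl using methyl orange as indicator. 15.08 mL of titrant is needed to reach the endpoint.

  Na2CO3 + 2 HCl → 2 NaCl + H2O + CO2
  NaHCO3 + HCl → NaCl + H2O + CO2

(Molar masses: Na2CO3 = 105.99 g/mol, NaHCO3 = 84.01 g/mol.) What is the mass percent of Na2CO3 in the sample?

47.21 %

n(HCl) = 0.01508 × 0.5836 = 8.801 × 10^-3 mol
Let x = n(Na2CO3), y = n(NaHCO3).
Titrant: 2x + 1y = 8.801 × 10^-3;  mass: 105.99x + 84.01y = 0.5793
Solving, x = 2.580 × 10^-3 mol, y = 3.640 × 10^-3 mol
mass of Na2CO3 = 2.580 × 10^-3 × 105.99 = 0.2735 g
% Na2CO3 = 0.2735 / 0.5793 × 100 = 47.21 %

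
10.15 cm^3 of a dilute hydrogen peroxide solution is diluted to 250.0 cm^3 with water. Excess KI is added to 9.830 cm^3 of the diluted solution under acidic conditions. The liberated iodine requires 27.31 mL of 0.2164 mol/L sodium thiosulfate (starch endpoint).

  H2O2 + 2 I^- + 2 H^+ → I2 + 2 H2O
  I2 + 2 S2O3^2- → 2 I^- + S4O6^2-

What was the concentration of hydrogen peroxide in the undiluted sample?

7.404 mol/L

n(S2O3^2-) = 0.02731 × 0.2164 = 5.910 × 10^-3 mol
n(I2) = n(S2O3^2-)/2 = 2.955 × 10^-3 mol
n(H2O2) in the aliquot = 2.955 × 10^-3 mol (1:1 ratio)
[H2O2]_dilute = 2.955 × 10^-3 / 0.009830 = 0.3006 mol/L
[H2O2]_original = 0.3006 × 250.0/10.15 = 7.404 mol/L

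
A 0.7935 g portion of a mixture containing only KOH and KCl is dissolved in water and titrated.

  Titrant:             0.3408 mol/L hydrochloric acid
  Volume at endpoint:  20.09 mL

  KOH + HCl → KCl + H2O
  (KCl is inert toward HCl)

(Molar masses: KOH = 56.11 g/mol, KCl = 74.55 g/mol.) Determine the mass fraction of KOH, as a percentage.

48.41 %

n(HCl) = 0.02009 × 0.3408 = 6.847 × 10^-3 mol
Let x = n(KOH), y = n(KCl).
Titrant: 1x = 6.847 × 10^-3;  mass: 56.11x + 74.55y = 0.7935
Solving, x = 6.847 × 10^-3 mol, y = 5.491 × 10^-3 mol
mass of KOH = 6.847 × 10^-3 × 56.11 = 0.3842 g
% KOH = 0.3842 / 0.7935 × 100 = 48.41 %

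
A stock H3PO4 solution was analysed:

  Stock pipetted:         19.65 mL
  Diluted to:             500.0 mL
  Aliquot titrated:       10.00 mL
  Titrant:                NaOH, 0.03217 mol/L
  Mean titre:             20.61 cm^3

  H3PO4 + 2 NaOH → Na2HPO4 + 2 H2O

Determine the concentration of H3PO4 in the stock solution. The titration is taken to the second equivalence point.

n(NaOH) = 0.02061 × 0.03217 = 6.630 × 10^-4 mol
From the 1:2 ratio, n(H3PO4) in the aliquot = 1/2 × 6.630 × 10^-4 = 3.315 × 10^-4 mol
[H3PO4]_dilute = 3.315 × 10^-4 / 0.01000 = 0.03315 mol/L
Dilution factor = 500.0 / 19.65 = 25.45
[H3PO4]_stock = 0.03315 × 25.45 = 0.8435 mol/L

0.8435 mol/L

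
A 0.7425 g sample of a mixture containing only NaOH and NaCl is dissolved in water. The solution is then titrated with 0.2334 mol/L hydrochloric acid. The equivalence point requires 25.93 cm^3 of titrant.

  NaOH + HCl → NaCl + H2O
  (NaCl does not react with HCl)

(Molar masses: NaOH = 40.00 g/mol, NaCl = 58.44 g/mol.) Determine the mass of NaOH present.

0.2421 g

n(HCl) = 0.02593 × 0.2334 = 6.052 × 10^-3 mol
Let x = n(NaOH), y = n(NaCl).
Titrant: 1x = 6.052 × 10^-3;  mass: 40.00x + 58.44y = 0.7425
Solving, x = 6.052 × 10^-3 mol, y = 8.563 × 10^-3 mol
mass of NaOH = 6.052 × 10^-3 × 40.00 = 0.2421 g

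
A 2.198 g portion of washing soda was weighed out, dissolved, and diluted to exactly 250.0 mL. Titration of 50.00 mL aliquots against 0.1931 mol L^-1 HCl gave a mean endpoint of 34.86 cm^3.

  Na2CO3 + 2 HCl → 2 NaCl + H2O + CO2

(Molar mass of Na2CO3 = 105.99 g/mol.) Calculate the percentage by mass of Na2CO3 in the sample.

n(HCl) per titration = 0.03486 × 0.1931 = 6.731 × 10^-3 mol
From the 1:2 ratio, n(Na2CO3) in each aliquot = 1/2 × 6.731 × 10^-3 = 3.366 × 10^-3 mol
n(Na2CO3) in the whole flask = 3.366 × 10^-3 × 250.0/50.00 = 0.01683 mol
mass of Na2CO3 = 0.01683 × 105.99 = 1.784 g
% Na2CO3 = 1.784 / 2.198 × 100 = 81.15 %

81.15 %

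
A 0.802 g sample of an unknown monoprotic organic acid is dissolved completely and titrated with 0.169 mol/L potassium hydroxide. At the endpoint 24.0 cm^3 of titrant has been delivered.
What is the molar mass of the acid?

n(KOH) = 0.0240 L × 0.169 mol/L = 4.06 × 10^-3 mol
n(HA) = 4.06 × 10^-3 mol (1:1 ratio)
M = m / n = 0.802 g / 4.06 × 10^-3 mol = 198 g/mol

198 g/mol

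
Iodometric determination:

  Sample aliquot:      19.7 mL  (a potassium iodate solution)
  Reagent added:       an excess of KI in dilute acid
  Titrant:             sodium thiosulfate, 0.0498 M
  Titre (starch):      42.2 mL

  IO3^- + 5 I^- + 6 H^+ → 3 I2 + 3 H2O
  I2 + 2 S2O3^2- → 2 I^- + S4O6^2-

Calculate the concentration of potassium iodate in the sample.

0.0178 M

n(S2O3^2-) = 0.0422 × 0.0498 = 2.10 × 10^-3 mol
n(I2) = n(S2O3^2-)/2 = 1.05 × 10^-3 mol
From the 1:3 ratio, n(IO3^-) in the aliquot = 1/3 × 1.05 × 10^-3 = 3.50 × 10^-4 mol
[IO3^-] = 3.50 × 10^-4 / 0.0197 = 0.0178 mol/L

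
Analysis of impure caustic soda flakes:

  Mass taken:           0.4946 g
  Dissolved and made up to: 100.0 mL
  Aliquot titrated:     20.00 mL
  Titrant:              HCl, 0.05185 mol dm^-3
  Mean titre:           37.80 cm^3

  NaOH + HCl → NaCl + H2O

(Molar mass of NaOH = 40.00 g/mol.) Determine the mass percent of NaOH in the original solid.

79.25 %

n(HCl) per titration = 0.03780 × 0.05185 = 1.960 × 10^-3 mol
n(NaOH) in each aliquot = 1.960 × 10^-3 mol (1:1 ratio)
n(NaOH) in the whole flask = 1.960 × 10^-3 × 100.0/20.00 = 9.800 × 10^-3 mol
mass of NaOH = 9.800 × 10^-3 × 40.00 = 0.3920 g
% NaOH = 0.3920 / 0.4946 × 100 = 79.25 %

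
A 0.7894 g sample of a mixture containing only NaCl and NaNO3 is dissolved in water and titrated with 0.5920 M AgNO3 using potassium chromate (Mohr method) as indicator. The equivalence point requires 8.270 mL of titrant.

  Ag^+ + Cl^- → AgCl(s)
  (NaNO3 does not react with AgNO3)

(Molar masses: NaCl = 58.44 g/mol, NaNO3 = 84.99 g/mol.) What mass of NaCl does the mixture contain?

0.2861 g

n(AgNO3) = 0.008270 × 0.5920 = 4.896 × 10^-3 mol
Let x = n(NaCl), y = n(NaNO3).
Titrant: 1x = 4.896 × 10^-3;  mass: 58.44x + 84.99y = 0.7894
Solving, x = 4.896 × 10^-3 mol, y = 5.922 × 10^-3 mol
mass of NaCl = 4.896 × 10^-3 × 58.44 = 0.2861 g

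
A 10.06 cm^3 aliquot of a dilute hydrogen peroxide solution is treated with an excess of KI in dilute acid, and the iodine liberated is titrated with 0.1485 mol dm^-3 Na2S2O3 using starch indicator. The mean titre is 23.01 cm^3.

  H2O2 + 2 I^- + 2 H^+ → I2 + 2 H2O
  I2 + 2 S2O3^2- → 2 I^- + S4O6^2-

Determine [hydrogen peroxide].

0.1698 mol/L

n(S2O3^2-) = 0.02301 × 0.1485 = 3.417 × 10^-3 mol
n(I2) = n(S2O3^2-)/2 = 1.708 × 10^-3 mol
n(H2O2) in the aliquot = 1.708 × 10^-3 mol (1:1 ratio)
[H2O2] = 1.708 × 10^-3 / 0.01006 = 0.1698 mol/L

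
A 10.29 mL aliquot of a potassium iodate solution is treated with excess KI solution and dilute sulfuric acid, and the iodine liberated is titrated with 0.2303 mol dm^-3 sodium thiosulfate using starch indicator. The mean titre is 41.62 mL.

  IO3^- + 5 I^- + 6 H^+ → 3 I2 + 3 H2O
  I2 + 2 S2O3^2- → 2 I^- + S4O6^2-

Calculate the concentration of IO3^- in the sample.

n(S2O3^2-) = 0.04162 × 0.2303 = 9.585 × 10^-3 mol
n(I2) = n(S2O3^2-)/2 = 4.793 × 10^-3 mol
From the 1:3 ratio, n(IO3^-) in the aliquot = 1/3 × 4.793 × 10^-3 = 1.598 × 10^-3 mol
[IO3^-] = 1.598 × 10^-3 / 0.01029 = 0.1552 mol/L

0.1552 mol/L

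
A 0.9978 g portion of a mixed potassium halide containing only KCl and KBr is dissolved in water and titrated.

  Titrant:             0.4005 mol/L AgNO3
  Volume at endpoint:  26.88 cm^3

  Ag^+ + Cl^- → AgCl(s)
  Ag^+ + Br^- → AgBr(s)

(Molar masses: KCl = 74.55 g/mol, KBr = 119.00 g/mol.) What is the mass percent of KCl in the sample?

n(AgNO3) = 0.02688 × 0.4005 = 0.01077 mol
Let x = n(KCl), y = n(KBr).
Titrant: 1x + 1y = 0.01077;  mass: 74.55x + 119.00y = 0.9978
Solving, x = 6.373 × 10^-3 mol, y = 4.392 × 10^-3 mol
mass of KCl = 6.373 × 10^-3 × 74.55 = 0.4751 g
% KCl = 0.4751 / 0.9978 × 100 = 47.62 %

47.62 %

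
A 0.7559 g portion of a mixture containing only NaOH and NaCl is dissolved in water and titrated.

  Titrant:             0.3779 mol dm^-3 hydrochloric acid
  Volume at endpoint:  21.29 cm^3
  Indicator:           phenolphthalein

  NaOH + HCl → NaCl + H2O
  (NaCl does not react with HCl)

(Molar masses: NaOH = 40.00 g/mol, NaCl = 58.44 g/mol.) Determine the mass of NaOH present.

n(HCl) = 0.02129 × 0.3779 = 8.045 × 10^-3 mol
Let x = n(NaOH), y = n(NaCl).
Titrant: 1x = 8.045 × 10^-3;  mass: 40.00x + 58.44y = 0.7559
Solving, x = 8.045 × 10^-3 mol, y = 7.428 × 10^-3 mol
mass of NaOH = 8.045 × 10^-3 × 40.00 = 0.3218 g

0.3218 g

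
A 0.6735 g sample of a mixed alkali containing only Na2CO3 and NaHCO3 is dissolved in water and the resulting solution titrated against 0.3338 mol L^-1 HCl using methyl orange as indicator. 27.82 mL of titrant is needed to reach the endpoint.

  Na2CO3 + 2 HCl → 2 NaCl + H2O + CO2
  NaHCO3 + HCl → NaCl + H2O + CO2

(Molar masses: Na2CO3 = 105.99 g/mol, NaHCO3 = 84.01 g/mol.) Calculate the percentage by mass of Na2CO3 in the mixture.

n(HCl) = 0.02782 × 0.3338 = 9.286 × 10^-3 mol
Let x = n(Na2CO3), y = n(NaHCO3).
Titrant: 2x + 1y = 9.286 × 10^-3;  mass: 105.99x + 84.01y = 0.6735
Solving, x = 1.719 × 10^-3 mol, y = 5.848 × 10^-3 mol
mass of Na2CO3 = 1.719 × 10^-3 × 105.99 = 0.1822 g
% Na2CO3 = 0.1822 / 0.6735 × 100 = 27.06 %

27.06 %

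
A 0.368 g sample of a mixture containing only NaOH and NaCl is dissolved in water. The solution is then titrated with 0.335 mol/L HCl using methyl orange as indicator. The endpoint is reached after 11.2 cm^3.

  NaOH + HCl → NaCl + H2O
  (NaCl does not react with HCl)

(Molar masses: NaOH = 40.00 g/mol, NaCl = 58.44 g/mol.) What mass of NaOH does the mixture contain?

n(HCl) = 0.0112 × 0.335 = 3.75 × 10^-3 mol
Let x = n(NaOH), y = n(NaCl).
Titrant: 1x = 3.75 × 10^-3;  mass: 40.00x + 58.44y = 0.368
Solving, x = 3.75 × 10^-3 mol, y = 3.73 × 10^-3 mol
mass of NaOH = 3.75 × 10^-3 × 40.00 = 0.150 g

0.150 g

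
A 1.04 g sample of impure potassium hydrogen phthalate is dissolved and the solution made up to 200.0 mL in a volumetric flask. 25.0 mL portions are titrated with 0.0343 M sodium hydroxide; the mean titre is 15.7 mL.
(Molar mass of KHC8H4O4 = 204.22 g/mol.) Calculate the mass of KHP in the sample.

0.880 g

KHC8H4O4 + NaOH → KNaC8H4O4 + H2O
n(NaOH) per titration = 0.0157 × 0.0343 = 5.39 × 10^-4 mol
n(KHC8H4O4) in each aliquot = 5.39 × 10^-4 mol (1:1 ratio)
n(KHC8H4O4) in the whole flask = 5.39 × 10^-4 × 200.0/25.0 = 4.31 × 10^-3 mol
mass of KHC8H4O4 = 4.31 × 10^-3 × 204.22 = 0.880 g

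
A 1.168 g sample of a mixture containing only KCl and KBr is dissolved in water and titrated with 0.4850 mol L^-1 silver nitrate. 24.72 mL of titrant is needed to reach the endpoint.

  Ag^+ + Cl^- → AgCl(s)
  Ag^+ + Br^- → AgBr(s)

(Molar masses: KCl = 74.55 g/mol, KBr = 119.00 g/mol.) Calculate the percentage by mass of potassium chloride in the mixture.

37.15 %

n(AgNO3) = 0.02472 × 0.4850 = 0.01199 mol
Let x = n(KCl), y = n(KBr).
Titrant: 1x + 1y = 0.01199;  mass: 74.55x + 119.00y = 1.168
Solving, x = 5.820 × 10^-3 mol, y = 6.169 × 10^-3 mol
mass of KCl = 5.820 × 10^-3 × 74.55 = 0.4339 g
% KCl = 0.4339 / 1.168 × 100 = 37.15 %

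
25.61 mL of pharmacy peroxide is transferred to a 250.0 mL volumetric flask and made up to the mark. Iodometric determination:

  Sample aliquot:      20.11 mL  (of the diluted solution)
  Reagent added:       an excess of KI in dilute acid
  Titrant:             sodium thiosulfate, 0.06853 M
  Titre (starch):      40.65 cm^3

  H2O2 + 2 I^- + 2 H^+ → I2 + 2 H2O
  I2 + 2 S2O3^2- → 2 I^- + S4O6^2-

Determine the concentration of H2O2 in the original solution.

n(S2O3^2-) = 0.04065 × 0.06853 = 2.786 × 10^-3 mol
n(I2) = n(S2O3^2-)/2 = 1.393 × 10^-3 mol
n(H2O2) in the aliquot = 1.393 × 10^-3 mol (1:1 ratio)
[H2O2]_dilute = 1.393 × 10^-3 / 0.02011 = 0.06926 mol/L
[H2O2]_original = 0.06926 × 250.0/25.61 = 0.6761 mol/L

0.6761 M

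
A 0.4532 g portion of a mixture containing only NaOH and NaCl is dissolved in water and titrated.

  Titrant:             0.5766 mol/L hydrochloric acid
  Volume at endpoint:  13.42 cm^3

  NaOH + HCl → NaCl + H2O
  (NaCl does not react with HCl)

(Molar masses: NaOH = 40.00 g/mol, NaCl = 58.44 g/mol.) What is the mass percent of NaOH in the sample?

n(HCl) = 0.01342 × 0.5766 = 7.738 × 10^-3 mol
Let x = n(NaOH), y = n(NaCl).
Titrant: 1x = 7.738 × 10^-3;  mass: 40.00x + 58.44y = 0.4532
Solving, x = 7.738 × 10^-3 mol, y = 2.459 × 10^-3 mol
mass of NaOH = 7.738 × 10^-3 × 40.00 = 0.3095 g
% NaOH = 0.3095 / 0.4532 × 100 = 68.30 %

68.30 %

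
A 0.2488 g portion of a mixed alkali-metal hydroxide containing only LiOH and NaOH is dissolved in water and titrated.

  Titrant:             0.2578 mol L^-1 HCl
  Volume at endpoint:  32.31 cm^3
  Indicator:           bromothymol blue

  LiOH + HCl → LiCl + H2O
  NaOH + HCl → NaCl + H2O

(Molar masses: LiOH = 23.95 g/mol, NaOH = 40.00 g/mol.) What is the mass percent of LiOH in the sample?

50.61 %

n(HCl) = 0.03231 × 0.2578 = 8.330 × 10^-3 mol
Let x = n(LiOH), y = n(NaOH).
Titrant: 1x + 1y = 8.330 × 10^-3;  mass: 23.95x + 40.00y = 0.2488
Solving, x = 5.257 × 10^-3 mol, y = 3.072 × 10^-3 mol
mass of LiOH = 5.257 × 10^-3 × 23.95 = 0.1259 g
% LiOH = 0.1259 / 0.2488 × 100 = 50.61 %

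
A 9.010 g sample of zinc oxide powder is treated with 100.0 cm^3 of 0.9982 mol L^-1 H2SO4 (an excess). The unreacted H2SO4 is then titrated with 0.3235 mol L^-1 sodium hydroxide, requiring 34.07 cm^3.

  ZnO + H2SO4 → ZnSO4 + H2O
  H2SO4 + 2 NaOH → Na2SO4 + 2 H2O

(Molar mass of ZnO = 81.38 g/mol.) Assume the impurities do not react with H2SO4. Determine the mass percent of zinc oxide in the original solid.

n(H2SO4) added = 0.1000 × 0.9982 = 0.09982 mol
n(NaOH) used in back-titration = 0.03407 × 0.3235 = 0.01102 mol
From the 1:2 ratio, n(H2SO4) left over = 1/2 × 0.01102 = 5.511 × 10^-3 mol
n(H2SO4) consumed by analyte = 0.09982 − 5.511 × 10^-3 = 0.09431 mol
n(ZnO) = 0.09431 mol (1:1 ratio)
mass of ZnO = 0.09431 × 81.38 = 7.675 g
% ZnO = 7.675 / 9.010 × 100 = 85.18 %

85.18 %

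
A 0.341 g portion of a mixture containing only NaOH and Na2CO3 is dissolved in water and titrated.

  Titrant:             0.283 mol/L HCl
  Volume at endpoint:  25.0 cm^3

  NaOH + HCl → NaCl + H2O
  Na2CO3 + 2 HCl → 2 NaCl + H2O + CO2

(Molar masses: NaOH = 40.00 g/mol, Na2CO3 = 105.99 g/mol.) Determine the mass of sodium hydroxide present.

n(HCl) = 0.0250 × 0.283 = 7.07 × 10^-3 mol
Let x = n(NaOH), y = n(Na2CO3).
Titrant: 1x + 2y = 7.07 × 10^-3;  mass: 40.00x + 105.99y = 0.341
Solving, x = 2.61 × 10^-3 mol, y = 2.23 × 10^-3 mol
mass of NaOH = 2.61 × 10^-3 × 40.00 = 0.104 g

0.104 g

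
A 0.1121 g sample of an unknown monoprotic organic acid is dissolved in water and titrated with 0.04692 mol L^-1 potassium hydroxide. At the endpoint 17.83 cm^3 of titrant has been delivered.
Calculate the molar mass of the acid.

n(KOH) = 0.01783 L × 0.04692 mol/L = 8.366 × 10^-4 mol
n(HA) = 8.366 × 10^-4 mol (1:1 ratio)
M = m / n = 0.1121 g / 8.366 × 10^-4 mol = 134.0 g/mol

134.0 g/mol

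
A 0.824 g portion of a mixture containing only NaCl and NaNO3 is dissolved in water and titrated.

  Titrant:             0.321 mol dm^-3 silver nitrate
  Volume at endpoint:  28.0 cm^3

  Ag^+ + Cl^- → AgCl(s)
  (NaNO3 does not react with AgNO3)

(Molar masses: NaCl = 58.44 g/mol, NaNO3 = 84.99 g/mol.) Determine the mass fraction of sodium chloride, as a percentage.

63.7 %

n(AgNO3) = 0.0280 × 0.321 = 8.99 × 10^-3 mol
Let x = n(NaCl), y = n(NaNO3).
Titrant: 1x = 8.99 × 10^-3;  mass: 58.44x + 84.99y = 0.824
Solving, x = 8.99 × 10^-3 mol, y = 3.52 × 10^-3 mol
mass of NaCl = 8.99 × 10^-3 × 58.44 = 0.525 g
% NaCl = 0.525 / 0.824 × 100 = 63.7 %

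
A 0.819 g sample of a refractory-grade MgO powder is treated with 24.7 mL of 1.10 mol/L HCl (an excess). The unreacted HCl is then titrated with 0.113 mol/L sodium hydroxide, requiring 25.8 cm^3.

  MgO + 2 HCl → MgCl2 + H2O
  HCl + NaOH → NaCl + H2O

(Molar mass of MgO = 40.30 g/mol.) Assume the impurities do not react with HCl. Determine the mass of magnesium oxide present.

0.489 g

n(HCl) added = 0.0247 × 1.10 = 0.0272 mol
n(NaOH) used in back-titration = 0.0258 × 0.113 = 2.92 × 10^-3 mol
n(HCl) left over = 2.92 × 10^-3 mol (1:1 ratio)
n(HCl) consumed by analyte = 0.0272 − 2.92 × 10^-3 = 0.0243 mol
From the 1:2 ratio, n(MgO) = 1/2 × 0.0243 = 0.0121 mol
mass of MgO = 0.0121 × 40.30 = 0.489 g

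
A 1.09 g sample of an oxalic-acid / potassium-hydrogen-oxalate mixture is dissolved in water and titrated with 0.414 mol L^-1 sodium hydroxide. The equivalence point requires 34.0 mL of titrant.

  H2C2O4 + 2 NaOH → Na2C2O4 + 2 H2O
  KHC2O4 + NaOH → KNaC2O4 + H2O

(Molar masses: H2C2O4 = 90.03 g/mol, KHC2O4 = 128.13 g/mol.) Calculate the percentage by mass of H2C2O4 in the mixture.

35.5 %

n(NaOH) = 0.0340 × 0.414 = 0.0141 mol
Let x = n(H2C2O4), y = n(KHC2O4).
Titrant: 2x + 1y = 0.0141;  mass: 90.03x + 128.13y = 1.09
Solving, x = 4.29 × 10^-3 mol, y = 5.49 × 10^-3 mol
mass of H2C2O4 = 4.29 × 10^-3 × 90.03 = 0.386 g
% H2C2O4 = 0.386 / 1.09 × 100 = 35.5 %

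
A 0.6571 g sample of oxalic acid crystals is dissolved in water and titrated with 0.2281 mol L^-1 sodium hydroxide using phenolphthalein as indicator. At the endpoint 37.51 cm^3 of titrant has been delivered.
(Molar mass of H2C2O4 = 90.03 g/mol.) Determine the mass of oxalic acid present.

H2C2O4 + 2 NaOH → Na2C2O4 + 2 H2O
n(NaOH) = 0.03751 L × 0.2281 mol/L = 8.556 × 10^-3 mol
From the 1:2 ratio, n(H2C2O4) = 1/2 × 8.556 × 10^-3 = 4.278 × 10^-3 mol
mass of H2C2O4 = 4.278 × 10^-3 × 90.03 g/mol = 0.3851 g

0.3851 g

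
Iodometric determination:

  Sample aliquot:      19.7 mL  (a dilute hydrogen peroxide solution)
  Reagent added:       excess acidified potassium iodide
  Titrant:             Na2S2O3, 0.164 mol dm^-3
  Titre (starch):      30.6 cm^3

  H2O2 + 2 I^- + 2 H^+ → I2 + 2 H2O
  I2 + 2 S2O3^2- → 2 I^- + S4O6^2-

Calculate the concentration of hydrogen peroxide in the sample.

0.127 mol/L

n(S2O3^2-) = 0.0306 × 0.164 = 5.02 × 10^-3 mol
n(I2) = n(S2O3^2-)/2 = 2.51 × 10^-3 mol
n(H2O2) in the aliquot = 2.51 × 10^-3 mol (1:1 ratio)
[H2O2] = 2.51 × 10^-3 / 0.0197 = 0.127 mol/L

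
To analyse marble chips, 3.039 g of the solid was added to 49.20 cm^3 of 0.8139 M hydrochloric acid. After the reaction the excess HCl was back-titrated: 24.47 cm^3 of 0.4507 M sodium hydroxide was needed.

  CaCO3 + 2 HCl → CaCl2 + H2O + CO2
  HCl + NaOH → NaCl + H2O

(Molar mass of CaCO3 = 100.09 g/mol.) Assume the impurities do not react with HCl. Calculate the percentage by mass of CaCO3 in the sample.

n(HCl) added = 0.04920 × 0.8139 = 0.04004 mol
n(NaOH) used in back-titration = 0.02447 × 0.4507 = 0.01103 mol
n(HCl) left over = 0.01103 mol (1:1 ratio)
n(HCl) consumed by analyte = 0.04004 − 0.01103 = 0.02902 mol
From the 1:2 ratio, n(CaCO3) = 1/2 × 0.02902 = 0.01451 mol
mass of CaCO3 = 0.01451 × 100.09 = 1.452 g
% CaCO3 = 1.452 / 3.039 × 100 = 47.78 %

47.78 %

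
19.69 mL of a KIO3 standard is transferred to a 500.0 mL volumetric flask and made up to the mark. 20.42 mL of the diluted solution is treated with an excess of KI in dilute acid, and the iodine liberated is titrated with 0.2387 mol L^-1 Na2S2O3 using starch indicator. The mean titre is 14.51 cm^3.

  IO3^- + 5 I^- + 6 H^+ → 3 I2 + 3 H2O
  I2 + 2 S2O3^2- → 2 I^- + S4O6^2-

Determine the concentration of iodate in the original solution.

n(S2O3^2-) = 0.01451 × 0.2387 = 3.464 × 10^-3 mol
n(I2) = n(S2O3^2-)/2 = 1.732 × 10^-3 mol
From the 1:3 ratio, n(IO3^-) in the aliquot = 1/3 × 1.732 × 10^-3 = 5.773 × 10^-4 mol
[IO3^-]_dilute = 5.773 × 10^-4 / 0.02042 = 0.02827 mol/L
[IO3^-]_original = 0.02827 × 500.0/19.69 = 0.7179 mol/L

0.7179 mol/L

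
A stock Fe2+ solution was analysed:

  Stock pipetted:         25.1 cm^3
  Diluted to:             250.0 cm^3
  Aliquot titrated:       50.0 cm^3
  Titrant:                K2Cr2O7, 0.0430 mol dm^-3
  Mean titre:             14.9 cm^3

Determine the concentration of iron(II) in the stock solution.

0.766 mol/L

Cr2O7^2- + 6 Fe^2+ + 14 H^+ → 2 Cr^3+ + 6 Fe^3+ + 7 H2O
n(K2Cr2O7) = 0.0149 × 0.0430 = 6.41 × 10^-4 mol
From the 6:1 ratio, n(Fe2+) in the aliquot = 6/1 × 6.41 × 10^-4 = 3.84 × 10^-3 mol
[Fe2+]_dilute = 3.84 × 10^-3 / 0.0500 = 0.0769 mol/L
Dilution factor = 250.0 / 25.1 = 9.960
[Fe2+]_stock = 0.0769 × 9.960 = 0.766 mol/L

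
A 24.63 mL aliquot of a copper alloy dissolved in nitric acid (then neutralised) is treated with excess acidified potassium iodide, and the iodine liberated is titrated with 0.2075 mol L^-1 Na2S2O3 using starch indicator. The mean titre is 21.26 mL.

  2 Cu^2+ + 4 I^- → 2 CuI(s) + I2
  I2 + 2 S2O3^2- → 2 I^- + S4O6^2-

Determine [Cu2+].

n(S2O3^2-) = 0.02126 × 0.2075 = 4.411 × 10^-3 mol
n(I2) = n(S2O3^2-)/2 = 2.206 × 10^-3 mol
From the 2:1 ratio, n(Cu2+) in the aliquot = 2/1 × 2.206 × 10^-3 = 4.411 × 10^-3 mol
[Cu2+] = 4.411 × 10^-3 / 0.02463 = 0.1791 mol/L

0.1791 mol/L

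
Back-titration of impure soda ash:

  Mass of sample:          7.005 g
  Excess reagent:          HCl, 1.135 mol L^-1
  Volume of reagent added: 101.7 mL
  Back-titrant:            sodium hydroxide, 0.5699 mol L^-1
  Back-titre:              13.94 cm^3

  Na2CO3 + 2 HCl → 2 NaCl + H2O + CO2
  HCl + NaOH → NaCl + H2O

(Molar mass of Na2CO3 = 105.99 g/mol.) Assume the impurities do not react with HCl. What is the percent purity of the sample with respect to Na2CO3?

n(HCl) added = 0.1017 × 1.135 = 0.1154 mol
n(NaOH) used in back-titration = 0.01394 × 0.5699 = 7.944 × 10^-3 mol
n(HCl) left over = 7.944 × 10^-3 mol (1:1 ratio)
n(HCl) consumed by analyte = 0.1154 − 7.944 × 10^-3 = 0.1075 mol
From the 1:2 ratio, n(Na2CO3) = 1/2 × 0.1075 = 0.05374 mol
mass of Na2CO3 = 0.05374 × 105.99 = 5.696 g
% Na2CO3 = 5.696 / 7.005 × 100 = 81.32 %

81.32 %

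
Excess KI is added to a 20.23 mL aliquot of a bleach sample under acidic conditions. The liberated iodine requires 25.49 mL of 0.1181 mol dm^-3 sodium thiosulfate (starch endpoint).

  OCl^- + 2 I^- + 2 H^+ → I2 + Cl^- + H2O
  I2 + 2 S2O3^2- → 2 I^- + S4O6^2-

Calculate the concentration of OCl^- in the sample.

n(S2O3^2-) = 0.02549 × 0.1181 = 3.010 × 10^-3 mol
n(I2) = n(S2O3^2-)/2 = 1.505 × 10^-3 mol
n(OCl^-) in the aliquot = 1.505 × 10^-3 mol (1:1 ratio)
[OCl^-] = 1.505 × 10^-3 / 0.02023 = 0.07440 mol/L

0.07440 mol/L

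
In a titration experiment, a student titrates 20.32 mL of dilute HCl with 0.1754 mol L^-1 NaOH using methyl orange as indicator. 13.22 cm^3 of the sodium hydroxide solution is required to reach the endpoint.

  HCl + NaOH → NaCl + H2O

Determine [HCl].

n(NaOH) = 0.01322 L × 0.1754 mol/L = 2.319 × 10^-3 mol
n(HCl) = 2.319 × 10^-3 mol (1:1 mole ratio)
[HCl] = 2.319 × 10^-3 mol / 0.02032 L = 0.1141 mol/L

0.1141 mol/L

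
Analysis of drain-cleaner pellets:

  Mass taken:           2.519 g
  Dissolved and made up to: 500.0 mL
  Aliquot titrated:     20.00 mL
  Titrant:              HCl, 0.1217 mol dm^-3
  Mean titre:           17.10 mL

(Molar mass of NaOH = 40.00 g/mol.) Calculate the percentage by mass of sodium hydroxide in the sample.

82.61 %

NaOH + HCl → NaCl + H2O
n(HCl) per titration = 0.01710 × 0.1217 = 2.081 × 10^-3 mol
n(NaOH) in each aliquot = 2.081 × 10^-3 mol (1:1 ratio)
n(NaOH) in the whole flask = 2.081 × 10^-3 × 500.0/20.00 = 0.05203 mol
mass of NaOH = 0.05203 × 40.00 = 2.081 g
% NaOH = 2.081 / 2.519 × 100 = 82.61 %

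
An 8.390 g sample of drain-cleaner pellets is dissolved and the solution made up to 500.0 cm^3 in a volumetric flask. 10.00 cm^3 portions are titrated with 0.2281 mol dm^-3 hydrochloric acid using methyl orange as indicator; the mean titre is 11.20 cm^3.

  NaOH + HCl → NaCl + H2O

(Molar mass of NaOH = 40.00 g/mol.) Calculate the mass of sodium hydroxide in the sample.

n(HCl) per titration = 0.01120 × 0.2281 = 2.555 × 10^-3 mol
n(NaOH) in each aliquot = 2.555 × 10^-3 mol (1:1 ratio)
n(NaOH) in the whole flask = 2.555 × 10^-3 × 500.0/10.00 = 0.1277 mol
mass of NaOH = 0.1277 × 40.00 = 5.109 g

5.109 g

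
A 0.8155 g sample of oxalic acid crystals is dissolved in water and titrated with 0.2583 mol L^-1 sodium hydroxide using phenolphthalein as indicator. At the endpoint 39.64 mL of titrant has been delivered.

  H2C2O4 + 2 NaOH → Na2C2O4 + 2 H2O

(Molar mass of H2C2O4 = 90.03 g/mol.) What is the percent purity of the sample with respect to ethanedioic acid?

n(NaOH) = 0.03964 L × 0.2583 mol/L = 0.01024 mol
From the 1:2 ratio, n(H2C2O4) = 1/2 × 0.01024 = 5.120 × 10^-3 mol
mass of H2C2O4 = 5.120 × 10^-3 × 90.03 g/mol = 0.4609 g
% H2C2O4 = 0.4609 / 0.8155 × 100 = 56.52 %

56.52 %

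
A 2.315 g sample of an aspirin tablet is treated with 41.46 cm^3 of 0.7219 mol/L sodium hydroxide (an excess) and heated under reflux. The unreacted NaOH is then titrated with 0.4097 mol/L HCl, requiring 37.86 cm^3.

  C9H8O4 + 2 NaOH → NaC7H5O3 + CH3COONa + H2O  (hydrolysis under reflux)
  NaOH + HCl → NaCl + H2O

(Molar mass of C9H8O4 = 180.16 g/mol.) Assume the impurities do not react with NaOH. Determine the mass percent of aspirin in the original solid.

56.11 %

n(NaOH) added = 0.04146 × 0.7219 = 0.02993 mol
n(HCl) used in back-titration = 0.03786 × 0.4097 = 0.01551 mol
n(NaOH) left over = 0.01551 mol (1:1 ratio)
n(NaOH) consumed by analyte = 0.02993 − 0.01551 = 0.01442 mol
From the 1:2 ratio, n(C9H8O4) = 1/2 × 0.01442 = 7.209 × 10^-3 mol
mass of C9H8O4 = 7.209 × 10^-3 × 180.16 = 1.299 g
% C9H8O4 = 1.299 / 2.315 × 100 = 56.11 %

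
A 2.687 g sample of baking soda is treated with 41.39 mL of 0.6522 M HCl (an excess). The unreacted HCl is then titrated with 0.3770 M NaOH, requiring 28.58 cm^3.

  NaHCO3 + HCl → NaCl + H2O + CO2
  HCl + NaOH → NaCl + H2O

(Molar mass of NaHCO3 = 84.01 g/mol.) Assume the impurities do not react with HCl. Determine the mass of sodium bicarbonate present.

1.363 g

n(HCl) added = 0.04139 × 0.6522 = 0.02699 mol
n(NaOH) used in back-titration = 0.02858 × 0.3770 = 0.01077 mol
n(HCl) left over = 0.01077 mol (1:1 ratio)
n(HCl) consumed by analyte = 0.02699 − 0.01077 = 0.01622 mol
n(NaHCO3) = 0.01622 mol (1:1 ratio)
mass of NaHCO3 = 0.01622 × 84.01 = 1.363 g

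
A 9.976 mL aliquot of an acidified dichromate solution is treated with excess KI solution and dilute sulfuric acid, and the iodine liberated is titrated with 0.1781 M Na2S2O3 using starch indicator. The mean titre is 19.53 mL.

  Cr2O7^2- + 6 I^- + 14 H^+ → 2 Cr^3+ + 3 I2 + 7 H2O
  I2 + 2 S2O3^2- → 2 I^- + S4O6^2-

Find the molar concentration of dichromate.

0.05811 M

n(S2O3^2-) = 0.01953 × 0.1781 = 3.478 × 10^-3 mol
n(I2) = n(S2O3^2-)/2 = 1.739 × 10^-3 mol
From the 1:3 ratio, n(Cr2O7^2-) in the aliquot = 1/3 × 1.739 × 10^-3 = 5.797 × 10^-4 mol
[Cr2O7^2-] = 5.797 × 10^-4 / 0.009976 = 0.05811 mol/L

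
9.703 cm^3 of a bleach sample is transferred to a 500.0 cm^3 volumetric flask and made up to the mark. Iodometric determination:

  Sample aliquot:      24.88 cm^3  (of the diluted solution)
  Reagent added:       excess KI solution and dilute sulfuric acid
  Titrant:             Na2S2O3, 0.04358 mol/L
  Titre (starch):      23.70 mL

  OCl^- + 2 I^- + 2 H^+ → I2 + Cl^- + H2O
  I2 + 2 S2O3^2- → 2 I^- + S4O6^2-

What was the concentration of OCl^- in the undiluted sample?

1.070 mol/L

n(S2O3^2-) = 0.02370 × 0.04358 = 1.033 × 10^-3 mol
n(I2) = n(S2O3^2-)/2 = 5.164 × 10^-4 mol
n(OCl^-) in the aliquot = 5.164 × 10^-4 mol (1:1 ratio)
[OCl^-]_dilute = 5.164 × 10^-4 / 0.02488 = 0.02076 mol/L
[OCl^-]_original = 0.02076 × 500.0/9.703 = 1.070 mol/L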